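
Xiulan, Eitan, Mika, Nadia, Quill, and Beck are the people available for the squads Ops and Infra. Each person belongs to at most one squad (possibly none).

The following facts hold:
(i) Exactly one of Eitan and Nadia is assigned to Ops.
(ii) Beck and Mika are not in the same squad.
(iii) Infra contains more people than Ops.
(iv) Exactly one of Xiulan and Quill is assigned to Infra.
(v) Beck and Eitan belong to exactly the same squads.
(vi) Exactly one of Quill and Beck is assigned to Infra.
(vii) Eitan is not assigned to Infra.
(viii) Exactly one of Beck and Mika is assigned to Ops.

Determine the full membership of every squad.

Ops = {Beck, Eitan}; Infra = {Mika, Nadia, Quill}

From (vii): Eitan ∉ Infra.
(v): Beck matches Eitan: Beck ∉ Infra.
(vi) (exactly one): Quill ∈ Infra.
(iv) (exactly one): Xiulan ∉ Infra.
Suppose Xiulan ∈ Ops: no assignment then satisfies all the clues, so Xiulan ∉ Ops.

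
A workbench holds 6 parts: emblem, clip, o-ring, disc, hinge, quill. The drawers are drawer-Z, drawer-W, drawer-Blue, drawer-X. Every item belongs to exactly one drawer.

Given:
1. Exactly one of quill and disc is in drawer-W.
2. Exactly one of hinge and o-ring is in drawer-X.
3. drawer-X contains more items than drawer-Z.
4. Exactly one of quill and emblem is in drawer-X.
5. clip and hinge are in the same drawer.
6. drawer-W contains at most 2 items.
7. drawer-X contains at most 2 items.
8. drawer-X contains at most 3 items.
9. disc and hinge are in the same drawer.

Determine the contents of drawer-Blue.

drawer-Blue = {clip, disc, hinge}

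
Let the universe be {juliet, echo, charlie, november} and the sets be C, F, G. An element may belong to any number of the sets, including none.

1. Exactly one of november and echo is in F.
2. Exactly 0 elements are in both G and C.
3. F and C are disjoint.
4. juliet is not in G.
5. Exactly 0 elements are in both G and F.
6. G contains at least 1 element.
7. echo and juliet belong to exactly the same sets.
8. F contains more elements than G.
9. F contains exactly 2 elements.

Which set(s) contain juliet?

juliet: F

From (4): juliet ∉ G.
(7): echo matches juliet: echo ∉ G.
Suppose juliet ∈ C: no assignment then satisfies all the clues, so juliet ∉ C.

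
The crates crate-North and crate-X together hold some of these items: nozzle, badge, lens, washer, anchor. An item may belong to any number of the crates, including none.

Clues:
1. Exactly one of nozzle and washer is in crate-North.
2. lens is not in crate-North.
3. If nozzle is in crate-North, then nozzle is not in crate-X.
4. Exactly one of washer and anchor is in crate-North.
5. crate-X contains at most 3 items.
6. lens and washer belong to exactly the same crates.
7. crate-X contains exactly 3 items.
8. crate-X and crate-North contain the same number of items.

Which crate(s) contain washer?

washer: crate-X

From (2): lens ∉ crate-North.
(6): washer matches lens: washer ∉ crate-North.
(1) (exactly one): nozzle ∈ crate-North.
(3): nozzle ∉ crate-X.
(4) (exactly one): anchor ∈ crate-North.
Suppose washer ∉ crate-X: no assignment then satisfies all the clues, so washer ∈ crate-X.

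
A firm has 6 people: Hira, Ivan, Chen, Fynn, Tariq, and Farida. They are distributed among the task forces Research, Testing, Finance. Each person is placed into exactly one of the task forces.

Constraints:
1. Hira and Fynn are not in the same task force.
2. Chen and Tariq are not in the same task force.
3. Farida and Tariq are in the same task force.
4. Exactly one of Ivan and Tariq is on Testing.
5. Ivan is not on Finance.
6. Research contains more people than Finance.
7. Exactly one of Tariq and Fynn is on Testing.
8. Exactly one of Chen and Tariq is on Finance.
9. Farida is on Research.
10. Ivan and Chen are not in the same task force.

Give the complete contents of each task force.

From (5): Ivan ∉ Finance.
From (9): Farida ∈ Research.
(3): Tariq matches Farida: Tariq ∈ Research.
(4) (exactly one): Ivan ∈ Testing.
(7) (exactly one): Fynn ∈ Testing.
(8) (exactly one): Chen ∈ Finance.
(1): Hira ∉ Testing.
Suppose Hira ∉ Research: no assignment then satisfies all the clues, so Hira ∈ Research.

Research = {Farida, Hira, Tariq}; Testing = {Fynn, Ivan}; Finance = {Chen}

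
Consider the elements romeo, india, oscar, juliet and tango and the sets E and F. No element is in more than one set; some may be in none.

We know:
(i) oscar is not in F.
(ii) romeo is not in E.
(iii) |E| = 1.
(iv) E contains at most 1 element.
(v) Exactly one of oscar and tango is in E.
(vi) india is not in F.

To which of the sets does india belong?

india: none

From (i): oscar ∉ F.
From (ii): romeo ∉ E.
From (vi): india ∉ F.
Suppose india ∈ E: no assignment then satisfies all the clues, so india ∉ E.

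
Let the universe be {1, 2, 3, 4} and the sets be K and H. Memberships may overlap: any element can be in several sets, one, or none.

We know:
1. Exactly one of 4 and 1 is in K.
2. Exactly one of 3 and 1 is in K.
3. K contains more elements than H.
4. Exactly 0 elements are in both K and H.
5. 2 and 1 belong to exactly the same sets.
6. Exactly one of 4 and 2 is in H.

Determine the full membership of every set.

K = {1, 2}; H = {4}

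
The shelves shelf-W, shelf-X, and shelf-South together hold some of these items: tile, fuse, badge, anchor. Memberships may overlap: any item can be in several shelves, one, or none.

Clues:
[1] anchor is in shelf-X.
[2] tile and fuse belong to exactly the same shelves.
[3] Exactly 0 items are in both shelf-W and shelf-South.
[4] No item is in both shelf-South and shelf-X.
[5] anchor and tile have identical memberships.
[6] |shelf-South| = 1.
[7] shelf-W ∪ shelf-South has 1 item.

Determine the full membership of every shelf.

shelf-W = {}; shelf-X = {anchor, fuse, tile}; shelf-South = {badge}

From (1): anchor ∈ shelf-X.
(4) (disjoint): anchor ∉ shelf-South.
(5): tile matches anchor: tile ∈ shelf-X.
(5): tile matches anchor: tile ∉ shelf-South.
(2): fuse matches tile: fuse ∈ shelf-X.
(2): fuse matches tile: fuse ∉ shelf-South.
(6): only 1 candidates remain for shelf-South, so all are in.
(4) (disjoint): badge ∉ shelf-X.
Suppose tile ∈ shelf-W: no assignment then satisfies all the clues, so tile ∉ shelf-W.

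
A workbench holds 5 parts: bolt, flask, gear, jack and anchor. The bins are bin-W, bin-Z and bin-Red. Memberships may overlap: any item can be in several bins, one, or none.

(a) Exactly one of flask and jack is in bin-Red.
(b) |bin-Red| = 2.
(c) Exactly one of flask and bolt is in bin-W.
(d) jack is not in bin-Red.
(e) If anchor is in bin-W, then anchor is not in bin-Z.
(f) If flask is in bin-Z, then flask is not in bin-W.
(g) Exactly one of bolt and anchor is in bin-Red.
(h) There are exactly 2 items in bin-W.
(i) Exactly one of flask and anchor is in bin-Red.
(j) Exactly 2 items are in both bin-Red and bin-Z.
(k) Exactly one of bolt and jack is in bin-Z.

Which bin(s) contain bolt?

bolt: bin-Red, bin-W, bin-Z

From (d): jack ∉ bin-Red.
(a) (exactly one): flask ∈ bin-Red.
(i) (exactly one): anchor ∉ bin-Red.
(g) (exactly one): bolt ∈ bin-Red.
(b): bin-Red already has 2, so the rest are out.
Suppose bolt ∉ bin-W: no assignment then satisfies all the clues, so bolt ∈ bin-W.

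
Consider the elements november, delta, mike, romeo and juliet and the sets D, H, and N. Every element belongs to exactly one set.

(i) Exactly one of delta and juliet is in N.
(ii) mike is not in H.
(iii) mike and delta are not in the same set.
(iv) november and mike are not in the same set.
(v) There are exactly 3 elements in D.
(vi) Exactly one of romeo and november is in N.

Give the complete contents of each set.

D = {juliet, mike, romeo}; H = {}; N = {delta, november}

From (ii): mike ∉ H.
Suppose november ∈ D: no assignment then satisfies all the clues, so november ∉ D.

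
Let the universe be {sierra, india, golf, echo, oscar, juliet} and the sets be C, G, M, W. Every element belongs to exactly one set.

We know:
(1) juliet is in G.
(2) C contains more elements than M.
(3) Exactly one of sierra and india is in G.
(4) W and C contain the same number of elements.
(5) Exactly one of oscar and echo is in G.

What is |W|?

1

From (1): juliet ∈ G.
Suppose sierra ∈ M: no assignment then satisfies all the clues, so sierra ∉ M.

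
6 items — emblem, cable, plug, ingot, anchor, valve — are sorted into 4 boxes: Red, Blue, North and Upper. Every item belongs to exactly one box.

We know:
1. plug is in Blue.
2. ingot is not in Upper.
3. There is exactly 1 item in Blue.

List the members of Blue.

From (1): plug ∈ Blue.
From (2): ingot ∉ Upper.
(3): Blue already has 1, so the rest are out.

Blue = {plug}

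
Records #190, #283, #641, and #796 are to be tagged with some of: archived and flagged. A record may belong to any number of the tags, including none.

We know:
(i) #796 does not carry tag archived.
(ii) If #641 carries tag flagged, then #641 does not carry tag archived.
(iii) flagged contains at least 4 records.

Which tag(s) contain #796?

#796: flagged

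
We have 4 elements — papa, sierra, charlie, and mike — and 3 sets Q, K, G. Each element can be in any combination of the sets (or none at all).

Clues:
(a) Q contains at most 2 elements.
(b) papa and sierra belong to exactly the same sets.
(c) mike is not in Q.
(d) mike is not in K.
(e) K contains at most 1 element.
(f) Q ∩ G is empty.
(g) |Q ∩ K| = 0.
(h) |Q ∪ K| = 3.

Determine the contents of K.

K = {charlie}

From (c): mike ∉ Q.
From (d): mike ∉ K.
Suppose papa ∈ K: no assignment then satisfies all the clues, so papa ∉ K.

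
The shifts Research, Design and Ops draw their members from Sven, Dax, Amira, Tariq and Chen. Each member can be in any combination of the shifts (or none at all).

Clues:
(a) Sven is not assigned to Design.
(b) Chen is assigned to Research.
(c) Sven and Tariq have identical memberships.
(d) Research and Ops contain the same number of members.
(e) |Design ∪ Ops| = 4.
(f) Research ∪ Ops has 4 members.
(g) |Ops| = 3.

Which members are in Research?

From (a): Sven ∉ Design.
From (b): Chen ∈ Research.
(c): Tariq matches Sven: Tariq ∉ Design.
Suppose Sven ∉ Research: no assignment then satisfies all the clues, so Sven ∈ Research.

Research = {Chen, Sven, Tariq}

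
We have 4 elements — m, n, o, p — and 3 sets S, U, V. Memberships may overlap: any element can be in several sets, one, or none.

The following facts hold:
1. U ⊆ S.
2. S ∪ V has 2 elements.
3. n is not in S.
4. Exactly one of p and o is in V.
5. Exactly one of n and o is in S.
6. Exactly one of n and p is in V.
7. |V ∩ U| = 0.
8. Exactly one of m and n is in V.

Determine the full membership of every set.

S = {o}; U = {}; V = {n, o}

From (3): n ∉ S.
(1) contrapositive: n ∉ U.
(5) (exactly one): o ∈ S.
Suppose m ∈ S: no assignment then satisfies all the clues, so m ∉ S.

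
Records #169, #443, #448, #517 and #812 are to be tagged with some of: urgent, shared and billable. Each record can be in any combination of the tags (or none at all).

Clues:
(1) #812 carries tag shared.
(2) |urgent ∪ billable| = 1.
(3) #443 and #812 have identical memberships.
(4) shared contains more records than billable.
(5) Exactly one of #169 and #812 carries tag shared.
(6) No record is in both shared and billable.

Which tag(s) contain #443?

From (1): #812 ∈ shared.
(3): #443 matches #812: #443 ∈ shared.
(5) (exactly one): #169 ∉ shared.
(6) (disjoint): #443 ∉ billable.
(6) (disjoint): #812 ∉ billable.
Suppose #443 ∈ urgent: no assignment then satisfies all the clues, so #443 ∉ urgent.

#443: shared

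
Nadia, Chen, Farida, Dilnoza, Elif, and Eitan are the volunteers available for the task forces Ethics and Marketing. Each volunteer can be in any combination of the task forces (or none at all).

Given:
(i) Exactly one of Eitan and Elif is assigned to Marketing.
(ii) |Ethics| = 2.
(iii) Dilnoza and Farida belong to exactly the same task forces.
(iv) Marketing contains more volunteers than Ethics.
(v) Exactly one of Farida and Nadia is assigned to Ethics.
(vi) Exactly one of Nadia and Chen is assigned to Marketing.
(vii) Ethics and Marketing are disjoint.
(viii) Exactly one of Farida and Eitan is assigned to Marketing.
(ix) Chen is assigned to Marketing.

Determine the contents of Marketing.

Marketing = {Chen, Dilnoza, Elif, Farida}

From (ix): Chen ∈ Marketing.
(vi) (exactly one): Nadia ∉ Marketing.
(vii) (disjoint): Chen ∉ Ethics.
Suppose Farida ∉ Marketing: no assignment then satisfies all the clues, so Farida ∈ Marketing.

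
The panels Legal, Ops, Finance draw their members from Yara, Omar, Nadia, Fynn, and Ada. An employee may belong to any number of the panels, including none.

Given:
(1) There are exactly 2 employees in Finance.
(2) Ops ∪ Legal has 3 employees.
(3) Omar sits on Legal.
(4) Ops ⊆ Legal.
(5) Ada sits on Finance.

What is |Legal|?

3

From (3): Omar ∈ Legal.
From (5): Ada ∈ Finance.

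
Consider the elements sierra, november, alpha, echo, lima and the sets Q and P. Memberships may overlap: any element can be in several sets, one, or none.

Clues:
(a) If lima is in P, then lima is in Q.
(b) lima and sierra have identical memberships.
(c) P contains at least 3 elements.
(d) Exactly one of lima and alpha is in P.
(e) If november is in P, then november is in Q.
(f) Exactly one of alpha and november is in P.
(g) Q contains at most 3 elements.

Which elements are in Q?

Q = {lima, november, sierra}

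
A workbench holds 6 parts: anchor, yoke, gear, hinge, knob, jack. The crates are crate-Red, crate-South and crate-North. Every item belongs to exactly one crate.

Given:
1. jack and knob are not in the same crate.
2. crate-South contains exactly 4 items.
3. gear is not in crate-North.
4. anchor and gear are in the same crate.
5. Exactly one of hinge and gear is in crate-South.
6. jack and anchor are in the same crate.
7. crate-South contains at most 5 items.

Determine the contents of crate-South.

crate-South = {anchor, gear, jack, yoke}

From (3): gear ∉ crate-North.
(4): anchor matches gear: anchor ∉ crate-North.
(6): jack matches anchor: jack ∉ crate-North.
Suppose anchor ∉ crate-South: no assignment then satisfies all the clues, so anchor ∈ crate-South.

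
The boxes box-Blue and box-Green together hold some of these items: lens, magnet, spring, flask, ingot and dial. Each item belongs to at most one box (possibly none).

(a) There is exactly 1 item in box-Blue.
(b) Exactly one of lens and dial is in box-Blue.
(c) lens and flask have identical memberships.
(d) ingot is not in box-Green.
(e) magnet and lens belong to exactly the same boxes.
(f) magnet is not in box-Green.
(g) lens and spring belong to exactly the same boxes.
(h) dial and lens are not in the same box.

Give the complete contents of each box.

box-Blue = {dial}; box-Green = {}

From (d): ingot ∉ box-Green.
From (f): magnet ∉ box-Green.
(e): lens matches magnet: lens ∉ box-Green.
(g): spring matches lens: spring ∉ box-Green.
(c): flask matches lens: flask ∉ box-Green.
Suppose lens ∈ box-Blue: no assignment then satisfies all the clues, so lens ∉ box-Blue.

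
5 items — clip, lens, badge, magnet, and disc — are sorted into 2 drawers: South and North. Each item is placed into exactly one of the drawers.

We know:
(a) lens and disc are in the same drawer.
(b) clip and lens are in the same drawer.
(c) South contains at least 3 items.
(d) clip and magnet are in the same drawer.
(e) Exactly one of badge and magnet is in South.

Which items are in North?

North = {badge}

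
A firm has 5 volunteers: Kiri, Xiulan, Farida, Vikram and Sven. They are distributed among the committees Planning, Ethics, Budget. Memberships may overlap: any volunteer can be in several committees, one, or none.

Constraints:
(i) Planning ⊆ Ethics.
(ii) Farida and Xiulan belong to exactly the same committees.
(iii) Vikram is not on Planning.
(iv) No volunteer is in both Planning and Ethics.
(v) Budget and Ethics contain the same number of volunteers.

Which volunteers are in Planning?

Planning = {}

From (iii): Vikram ∉ Planning.
Suppose Kiri ∈ Planning: no assignment then satisfies all the clues, so Kiri ∉ Planning.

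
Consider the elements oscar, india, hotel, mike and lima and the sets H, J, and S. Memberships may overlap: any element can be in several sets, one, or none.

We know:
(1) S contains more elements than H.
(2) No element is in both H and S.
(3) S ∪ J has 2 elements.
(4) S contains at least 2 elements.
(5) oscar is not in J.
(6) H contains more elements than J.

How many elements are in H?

1

From (5): oscar ∉ J.
Suppose india ∈ J: no assignment then satisfies all the clues, so india ∉ J.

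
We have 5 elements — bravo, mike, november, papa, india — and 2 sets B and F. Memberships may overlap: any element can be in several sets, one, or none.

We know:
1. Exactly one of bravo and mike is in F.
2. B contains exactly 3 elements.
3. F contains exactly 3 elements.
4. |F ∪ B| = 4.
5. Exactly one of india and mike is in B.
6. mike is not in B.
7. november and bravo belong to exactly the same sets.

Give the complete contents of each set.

B = {bravo, india, november}; F = {bravo, november, papa}

From (6): mike ∉ B.
(5) (exactly one): india ∈ B.
Suppose bravo ∉ B: no assignment then satisfies all the clues, so bravo ∈ B.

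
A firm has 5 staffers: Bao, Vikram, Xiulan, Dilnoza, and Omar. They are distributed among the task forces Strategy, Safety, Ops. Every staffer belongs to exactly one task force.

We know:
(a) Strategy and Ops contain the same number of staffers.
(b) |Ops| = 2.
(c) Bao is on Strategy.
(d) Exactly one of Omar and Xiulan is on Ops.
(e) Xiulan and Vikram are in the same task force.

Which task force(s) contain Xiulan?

Xiulan: Ops

From (c): Bao ∈ Strategy.
Suppose Xiulan ∈ Strategy: no assignment then satisfies all the clues, so Xiulan ∉ Strategy.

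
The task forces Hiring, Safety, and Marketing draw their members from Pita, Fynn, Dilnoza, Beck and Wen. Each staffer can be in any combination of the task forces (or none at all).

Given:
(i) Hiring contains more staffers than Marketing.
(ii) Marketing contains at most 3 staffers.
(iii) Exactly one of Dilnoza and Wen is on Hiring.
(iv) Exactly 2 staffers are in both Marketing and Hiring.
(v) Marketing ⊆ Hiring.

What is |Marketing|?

2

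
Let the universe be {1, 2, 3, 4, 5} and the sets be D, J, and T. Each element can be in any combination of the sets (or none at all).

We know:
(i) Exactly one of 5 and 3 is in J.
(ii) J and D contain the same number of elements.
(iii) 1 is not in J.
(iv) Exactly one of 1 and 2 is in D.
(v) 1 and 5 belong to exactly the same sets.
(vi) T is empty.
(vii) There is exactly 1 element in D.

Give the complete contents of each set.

D = {2}; J = {3}; T = {}

From (iii): 1 ∉ J.
(v): 5 matches 1: 5 ∉ J.
(vi): T already has 0, so the rest are out.
(i) (exactly one): 3 ∈ J.
Suppose 1 ∈ D: no assignment then satisfies all the clues, so 1 ∉ D.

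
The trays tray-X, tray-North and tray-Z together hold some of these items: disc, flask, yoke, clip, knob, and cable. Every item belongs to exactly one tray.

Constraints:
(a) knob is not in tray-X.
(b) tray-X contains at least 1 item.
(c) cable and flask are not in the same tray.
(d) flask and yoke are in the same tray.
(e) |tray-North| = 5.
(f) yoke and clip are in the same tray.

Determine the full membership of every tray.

tray-X = {cable}; tray-North = {clip, disc, flask, knob, yoke}; tray-Z = {}

From (a): knob ∉ tray-X.
Suppose disc ∈ tray-X: no assignment then satisfies all the clues, so disc ∉ tray-X.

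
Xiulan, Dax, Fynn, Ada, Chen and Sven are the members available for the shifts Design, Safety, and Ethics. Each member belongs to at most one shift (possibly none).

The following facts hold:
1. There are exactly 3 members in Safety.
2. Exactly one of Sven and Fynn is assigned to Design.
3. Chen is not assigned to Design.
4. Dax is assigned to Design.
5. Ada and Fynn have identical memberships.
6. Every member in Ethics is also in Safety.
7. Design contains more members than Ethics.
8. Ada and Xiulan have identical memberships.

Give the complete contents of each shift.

Design = {Dax, Sven}; Safety = {Ada, Fynn, Xiulan}; Ethics = {}

From (3): Chen ∉ Design.
From (4): Dax ∈ Design.
Suppose Xiulan ∈ Design: no assignment then satisfies all the clues, so Xiulan ∉ Design.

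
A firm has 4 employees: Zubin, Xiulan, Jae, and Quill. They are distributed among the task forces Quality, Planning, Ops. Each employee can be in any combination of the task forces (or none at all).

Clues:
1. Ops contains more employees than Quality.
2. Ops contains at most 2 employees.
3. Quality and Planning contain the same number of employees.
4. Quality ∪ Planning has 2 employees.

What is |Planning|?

1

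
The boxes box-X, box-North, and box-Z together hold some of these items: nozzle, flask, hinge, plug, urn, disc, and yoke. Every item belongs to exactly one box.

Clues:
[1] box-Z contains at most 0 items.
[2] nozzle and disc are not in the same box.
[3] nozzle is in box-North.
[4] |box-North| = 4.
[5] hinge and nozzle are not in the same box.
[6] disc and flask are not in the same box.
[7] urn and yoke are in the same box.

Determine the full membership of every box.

box-X = {disc, hinge, plug}; box-North = {flask, nozzle, urn, yoke}; box-Z = {}

From (3): nozzle ∈ box-North.
(1): box-Z already has 0, so the rest are out.
(2): disc ∉ box-North.
(5): hinge ∉ box-North.
Only one box left: hinge ∈ box-X.
Only one box left: disc ∈ box-X.
(6): flask ∉ box-X.
Only one box left: flask ∈ box-North.
Suppose plug ∉ box-X: no assignment then satisfies all the clues, so plug ∈ box-X.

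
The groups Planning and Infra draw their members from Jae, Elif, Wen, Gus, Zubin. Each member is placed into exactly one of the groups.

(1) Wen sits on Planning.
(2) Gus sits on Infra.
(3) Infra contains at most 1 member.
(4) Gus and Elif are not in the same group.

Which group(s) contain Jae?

From (1): Wen ∈ Planning.
From (2): Gus ∈ Infra.
(3): Infra already has 1, so the rest are out.
Only one group left: Jae ∈ Planning.
Only one group left: Elif ∈ Planning.
Only one group left: Zubin ∈ Planning.

Jae: Planning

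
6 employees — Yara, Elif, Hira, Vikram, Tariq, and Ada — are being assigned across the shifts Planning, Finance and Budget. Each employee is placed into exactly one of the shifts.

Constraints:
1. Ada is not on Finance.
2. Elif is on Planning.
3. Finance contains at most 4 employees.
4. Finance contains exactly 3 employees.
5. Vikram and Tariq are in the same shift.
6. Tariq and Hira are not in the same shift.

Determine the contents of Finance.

Finance = {Tariq, Vikram, Yara}

From (1): Ada ∉ Finance.
From (2): Elif ∈ Planning.
Suppose Yara ∉ Finance: no assignment then satisfies all the clues, so Yara ∈ Finance.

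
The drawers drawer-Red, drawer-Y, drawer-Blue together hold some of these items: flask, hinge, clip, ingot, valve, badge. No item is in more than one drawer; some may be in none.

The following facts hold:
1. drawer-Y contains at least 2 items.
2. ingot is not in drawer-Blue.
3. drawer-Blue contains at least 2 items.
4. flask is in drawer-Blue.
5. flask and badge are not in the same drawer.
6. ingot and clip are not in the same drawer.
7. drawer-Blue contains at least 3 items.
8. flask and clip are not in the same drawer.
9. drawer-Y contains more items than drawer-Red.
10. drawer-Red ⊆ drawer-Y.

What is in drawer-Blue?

drawer-Blue = {flask, hinge, valve}

From (2): ingot ∉ drawer-Blue.
From (4): flask ∈ drawer-Blue.
(5): badge ∉ drawer-Blue.
(8): clip ∉ drawer-Blue.
(7): only 3 candidates remain for drawer-Blue, so all are in.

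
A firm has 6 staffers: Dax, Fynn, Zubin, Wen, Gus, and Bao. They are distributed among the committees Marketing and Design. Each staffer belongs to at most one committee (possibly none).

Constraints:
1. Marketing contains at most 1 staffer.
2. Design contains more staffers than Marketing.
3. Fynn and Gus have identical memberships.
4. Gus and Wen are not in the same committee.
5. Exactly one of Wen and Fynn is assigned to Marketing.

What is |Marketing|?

1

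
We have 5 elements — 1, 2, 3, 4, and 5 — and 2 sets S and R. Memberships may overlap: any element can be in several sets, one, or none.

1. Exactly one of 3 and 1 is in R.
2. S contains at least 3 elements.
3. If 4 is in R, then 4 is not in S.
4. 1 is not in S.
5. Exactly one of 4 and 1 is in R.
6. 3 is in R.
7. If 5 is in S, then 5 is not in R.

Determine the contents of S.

S = {2, 3, 5}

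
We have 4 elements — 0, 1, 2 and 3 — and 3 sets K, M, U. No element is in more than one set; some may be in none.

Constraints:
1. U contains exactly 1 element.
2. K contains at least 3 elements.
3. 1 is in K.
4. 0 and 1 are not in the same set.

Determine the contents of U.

From (3): 1 ∈ K.
(4): 0 ∉ K.
(2): only 3 candidates remain for K, so all are in.
(1): only 1 candidates remain for U, so all are in.

U = {0}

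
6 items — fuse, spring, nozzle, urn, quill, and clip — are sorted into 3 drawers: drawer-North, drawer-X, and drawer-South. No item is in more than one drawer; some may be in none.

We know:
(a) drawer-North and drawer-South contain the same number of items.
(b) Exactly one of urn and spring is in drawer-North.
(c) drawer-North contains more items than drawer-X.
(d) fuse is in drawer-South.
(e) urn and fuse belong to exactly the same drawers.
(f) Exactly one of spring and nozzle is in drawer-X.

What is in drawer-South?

drawer-South = {fuse, urn}

From (d): fuse ∈ drawer-South.
(e): urn matches fuse: urn ∉ drawer-North.
(e): urn matches fuse: urn ∉ drawer-X.
(e): urn matches fuse: urn ∈ drawer-South.
(b) (exactly one): spring ∈ drawer-North.
(f) (exactly one): nozzle ∈ drawer-X.
Suppose quill ∈ drawer-South: no assignment then satisfies all the clues, so quill ∉ drawer-South.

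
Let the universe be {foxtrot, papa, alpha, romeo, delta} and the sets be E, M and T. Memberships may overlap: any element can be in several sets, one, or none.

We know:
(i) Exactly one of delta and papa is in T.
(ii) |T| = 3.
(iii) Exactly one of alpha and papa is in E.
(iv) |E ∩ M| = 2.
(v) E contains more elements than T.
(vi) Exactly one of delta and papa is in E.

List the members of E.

E = {alpha, delta, foxtrot, romeo}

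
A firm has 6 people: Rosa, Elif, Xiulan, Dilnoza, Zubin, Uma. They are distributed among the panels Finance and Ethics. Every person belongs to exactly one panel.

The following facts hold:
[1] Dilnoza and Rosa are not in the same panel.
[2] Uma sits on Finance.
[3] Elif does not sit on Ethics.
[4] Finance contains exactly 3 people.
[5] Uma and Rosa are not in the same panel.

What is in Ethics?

Ethics = {Rosa, Xiulan, Zubin}

From (2): Uma ∈ Finance.
From (3): Elif ∉ Ethics.
(5): Rosa ∉ Finance.
Only one panel left: Rosa ∈ Ethics.
Only one panel left: Elif ∈ Finance.
(1): Dilnoza ∉ Ethics.
Only one panel left: Dilnoza ∈ Finance.
(4): Finance already has 3, so the rest are out.
Only one panel left: Xiulan ∈ Ethics.
Only one panel left: Zubin ∈ Ethics.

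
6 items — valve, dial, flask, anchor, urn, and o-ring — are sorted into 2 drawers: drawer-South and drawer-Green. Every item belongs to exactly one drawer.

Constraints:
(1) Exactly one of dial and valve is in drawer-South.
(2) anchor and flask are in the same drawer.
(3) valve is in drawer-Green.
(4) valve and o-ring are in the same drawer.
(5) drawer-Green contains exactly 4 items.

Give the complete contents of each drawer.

drawer-South = {dial, urn}; drawer-Green = {anchor, flask, o-ring, valve}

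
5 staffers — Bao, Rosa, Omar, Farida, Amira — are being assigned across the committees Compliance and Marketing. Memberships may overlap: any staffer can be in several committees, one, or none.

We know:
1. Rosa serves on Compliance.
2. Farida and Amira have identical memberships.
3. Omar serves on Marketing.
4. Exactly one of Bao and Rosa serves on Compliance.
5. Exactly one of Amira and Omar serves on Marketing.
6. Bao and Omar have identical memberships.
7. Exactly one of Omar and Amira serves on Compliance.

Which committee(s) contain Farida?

From (1): Rosa ∈ Compliance.
From (3): Omar ∈ Marketing.
(4) (exactly one): Bao ∉ Compliance.
(5) (exactly one): Amira ∉ Marketing.
(6): Omar matches Bao: Omar ∉ Compliance.
(6): Bao matches Omar: Bao ∈ Marketing.
(7) (exactly one): Amira ∈ Compliance.
(2): Farida matches Amira: Farida ∈ Compliance.
(2): Farida matches Amira: Farida ∉ Marketing.

Farida: Compliance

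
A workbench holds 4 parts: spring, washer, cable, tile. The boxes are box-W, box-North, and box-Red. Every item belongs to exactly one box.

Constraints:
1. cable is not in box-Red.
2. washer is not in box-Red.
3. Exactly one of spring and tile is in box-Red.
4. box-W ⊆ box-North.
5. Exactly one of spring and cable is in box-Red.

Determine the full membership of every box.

box-W = {}; box-North = {cable, tile, washer}; box-Red = {spring}

From (1): cable ∉ box-Red.
From (2): washer ∉ box-Red.
(5) (exactly one): spring ∈ box-Red.
(3) (exactly one): tile ∉ box-Red.
Suppose washer ∈ box-W: no assignment then satisfies all the clues, so washer ∉ box-W.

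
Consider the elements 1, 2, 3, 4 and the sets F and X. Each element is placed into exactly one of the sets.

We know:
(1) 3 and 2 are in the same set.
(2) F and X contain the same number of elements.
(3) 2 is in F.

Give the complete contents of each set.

F = {2, 3}; X = {1, 4}

From (3): 2 ∈ F.
(1): 3 matches 2: 3 ∈ F.
Suppose 1 ∈ F: no assignment then satisfies all the clues, so 1 ∉ F.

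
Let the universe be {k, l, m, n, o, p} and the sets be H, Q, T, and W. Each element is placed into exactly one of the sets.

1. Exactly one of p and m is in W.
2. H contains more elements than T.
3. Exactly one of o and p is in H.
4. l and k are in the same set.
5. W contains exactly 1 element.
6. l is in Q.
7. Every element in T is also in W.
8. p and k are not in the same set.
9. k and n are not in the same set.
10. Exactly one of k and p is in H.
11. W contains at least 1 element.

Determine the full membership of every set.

H = {n, p}; Q = {k, l, o}; T = {}; W = {m}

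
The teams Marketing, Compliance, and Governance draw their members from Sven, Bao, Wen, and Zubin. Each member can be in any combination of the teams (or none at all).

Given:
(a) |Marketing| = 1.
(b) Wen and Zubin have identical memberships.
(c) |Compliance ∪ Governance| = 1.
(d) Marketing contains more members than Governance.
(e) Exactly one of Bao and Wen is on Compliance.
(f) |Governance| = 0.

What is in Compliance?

Compliance = {Bao}

(f): Governance already has 0, so the rest are out.
Suppose Sven ∈ Compliance: no assignment then satisfies all the clues, so Sven ∉ Compliance.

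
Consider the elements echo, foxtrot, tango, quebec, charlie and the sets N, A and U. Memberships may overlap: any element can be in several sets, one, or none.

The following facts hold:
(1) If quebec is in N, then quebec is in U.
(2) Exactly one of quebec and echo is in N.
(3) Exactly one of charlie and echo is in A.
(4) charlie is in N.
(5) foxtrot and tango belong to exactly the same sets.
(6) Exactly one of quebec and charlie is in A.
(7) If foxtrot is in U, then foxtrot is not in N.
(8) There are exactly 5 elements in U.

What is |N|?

2

From (4): charlie ∈ N.
(8): only 5 candidates remain for U, so all are in.
(7): foxtrot ∉ N.
(5): tango matches foxtrot: tango ∉ N.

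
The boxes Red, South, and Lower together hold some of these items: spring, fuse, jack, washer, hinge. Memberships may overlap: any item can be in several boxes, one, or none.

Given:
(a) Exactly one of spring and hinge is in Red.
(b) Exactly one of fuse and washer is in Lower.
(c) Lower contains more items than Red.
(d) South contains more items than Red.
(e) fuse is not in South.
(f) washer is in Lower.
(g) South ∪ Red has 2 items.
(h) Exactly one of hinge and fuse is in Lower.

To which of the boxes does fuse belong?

fuse: none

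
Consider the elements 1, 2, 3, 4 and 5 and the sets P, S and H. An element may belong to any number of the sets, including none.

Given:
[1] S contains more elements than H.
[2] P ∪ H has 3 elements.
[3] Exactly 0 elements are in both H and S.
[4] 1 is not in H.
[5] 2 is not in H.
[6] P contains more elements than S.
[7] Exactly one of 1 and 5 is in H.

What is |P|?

3

From (4): 1 ∉ H.
From (5): 2 ∉ H.
(7) (exactly one): 5 ∈ H.
Suppose 3 ∈ H: no assignment then satisfies all the clues, so 3 ∉ H.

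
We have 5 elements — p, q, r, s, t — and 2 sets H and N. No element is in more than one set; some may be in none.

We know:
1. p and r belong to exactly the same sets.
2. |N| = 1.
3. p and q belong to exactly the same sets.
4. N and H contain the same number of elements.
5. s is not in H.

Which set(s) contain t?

From (5): s ∉ H.
Suppose t ∉ H: no assignment then satisfies all the clues, so t ∈ H.

t: H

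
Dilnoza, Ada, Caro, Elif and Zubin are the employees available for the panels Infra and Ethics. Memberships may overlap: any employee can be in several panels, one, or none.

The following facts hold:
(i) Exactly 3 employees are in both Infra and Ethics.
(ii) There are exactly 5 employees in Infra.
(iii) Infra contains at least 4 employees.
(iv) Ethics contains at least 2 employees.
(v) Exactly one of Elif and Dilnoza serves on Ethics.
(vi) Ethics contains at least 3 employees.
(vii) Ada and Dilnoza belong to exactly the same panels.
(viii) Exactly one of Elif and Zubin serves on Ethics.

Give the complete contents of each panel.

Infra = {Ada, Caro, Dilnoza, Elif, Zubin}; Ethics = {Ada, Dilnoza, Zubin}

(ii): only 5 candidates remain for Infra, so all are in.
Suppose Dilnoza ∉ Ethics: no assignment then satisfies all the clues, so Dilnoza ∈ Ethics.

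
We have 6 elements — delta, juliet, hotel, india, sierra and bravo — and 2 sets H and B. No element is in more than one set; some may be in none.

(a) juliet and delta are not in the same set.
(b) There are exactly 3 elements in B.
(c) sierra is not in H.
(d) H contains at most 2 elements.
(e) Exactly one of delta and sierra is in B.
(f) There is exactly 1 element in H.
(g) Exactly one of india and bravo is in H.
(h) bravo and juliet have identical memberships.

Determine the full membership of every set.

H = {india}; B = {bravo, juliet, sierra}

From (c): sierra ∉ H.
Suppose delta ∈ H: no assignment then satisfies all the clues, so delta ∉ H.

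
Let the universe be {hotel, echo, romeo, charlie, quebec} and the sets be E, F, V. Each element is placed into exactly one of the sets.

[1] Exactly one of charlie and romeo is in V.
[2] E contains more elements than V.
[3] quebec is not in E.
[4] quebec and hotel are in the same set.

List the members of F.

F = {hotel, quebec}

From (3): quebec ∉ E.
(4): hotel matches quebec: hotel ∉ E.
Suppose hotel ∉ F: no assignment then satisfies all the clues, so hotel ∈ F.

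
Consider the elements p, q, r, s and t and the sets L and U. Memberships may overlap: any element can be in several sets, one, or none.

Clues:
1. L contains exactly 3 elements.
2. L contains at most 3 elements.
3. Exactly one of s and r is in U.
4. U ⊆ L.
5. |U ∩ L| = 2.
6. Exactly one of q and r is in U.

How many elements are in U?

2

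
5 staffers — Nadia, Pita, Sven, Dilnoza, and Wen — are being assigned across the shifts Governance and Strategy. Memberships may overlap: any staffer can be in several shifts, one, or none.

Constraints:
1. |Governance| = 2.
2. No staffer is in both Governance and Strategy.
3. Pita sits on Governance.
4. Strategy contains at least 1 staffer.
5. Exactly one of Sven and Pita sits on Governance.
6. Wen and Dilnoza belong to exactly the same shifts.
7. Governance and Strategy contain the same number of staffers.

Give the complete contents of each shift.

Governance = {Nadia, Pita}; Strategy = {Dilnoza, Wen}

From (3): Pita ∈ Governance.
(2) (disjoint): Pita ∉ Strategy.
(5) (exactly one): Sven ∉ Governance.
Suppose Nadia ∉ Governance: no assignment then satisfies all the clues, so Nadia ∈ Governance.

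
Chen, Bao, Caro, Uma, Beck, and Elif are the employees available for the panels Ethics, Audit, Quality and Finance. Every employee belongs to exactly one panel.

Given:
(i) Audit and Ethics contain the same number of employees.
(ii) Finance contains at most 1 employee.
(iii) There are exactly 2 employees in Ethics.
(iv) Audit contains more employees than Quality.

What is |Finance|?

1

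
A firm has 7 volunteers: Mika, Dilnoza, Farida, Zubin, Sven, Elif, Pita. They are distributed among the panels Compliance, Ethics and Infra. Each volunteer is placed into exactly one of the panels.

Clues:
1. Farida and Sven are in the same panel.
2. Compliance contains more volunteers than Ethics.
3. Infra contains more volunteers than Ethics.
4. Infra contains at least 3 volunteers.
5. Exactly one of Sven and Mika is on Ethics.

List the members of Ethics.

Ethics = {Mika}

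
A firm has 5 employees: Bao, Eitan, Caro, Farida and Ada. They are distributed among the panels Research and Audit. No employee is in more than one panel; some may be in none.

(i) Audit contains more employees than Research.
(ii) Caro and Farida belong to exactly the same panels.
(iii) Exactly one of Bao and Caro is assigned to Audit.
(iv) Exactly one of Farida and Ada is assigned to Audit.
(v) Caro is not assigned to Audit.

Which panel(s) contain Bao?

Bao: Audit

From (v): Caro ∉ Audit.
(ii): Farida matches Caro: Farida ∉ Audit.
(iii) (exactly one): Bao ∈ Audit.
(iv) (exactly one): Ada ∈ Audit.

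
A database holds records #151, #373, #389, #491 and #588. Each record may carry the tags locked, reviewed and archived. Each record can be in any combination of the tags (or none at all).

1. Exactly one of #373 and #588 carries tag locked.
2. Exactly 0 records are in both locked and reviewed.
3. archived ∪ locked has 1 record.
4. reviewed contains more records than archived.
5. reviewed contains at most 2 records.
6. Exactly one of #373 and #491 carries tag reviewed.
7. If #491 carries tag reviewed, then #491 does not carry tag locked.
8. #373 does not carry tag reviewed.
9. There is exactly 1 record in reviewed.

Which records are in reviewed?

From (8): #373 ∉ reviewed.
(6) (exactly one): #491 ∈ reviewed.
(7): #491 ∉ locked.
(9): reviewed already has 1, so the rest are out.

reviewed = {#491}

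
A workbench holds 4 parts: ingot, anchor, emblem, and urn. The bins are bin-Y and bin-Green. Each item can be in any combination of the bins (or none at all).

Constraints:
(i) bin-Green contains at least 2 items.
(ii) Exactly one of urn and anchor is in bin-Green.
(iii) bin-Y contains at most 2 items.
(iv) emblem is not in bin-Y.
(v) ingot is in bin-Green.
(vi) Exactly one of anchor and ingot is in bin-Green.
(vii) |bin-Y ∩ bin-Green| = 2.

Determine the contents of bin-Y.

From (iv): emblem ∉ bin-Y.
From (v): ingot ∈ bin-Green.
(vi) (exactly one): anchor ∉ bin-Green.
(ii) (exactly one): urn ∈ bin-Green.
Suppose ingot ∉ bin-Y: no assignment then satisfies all the clues, so ingot ∈ bin-Y.

bin-Y = {ingot, urn}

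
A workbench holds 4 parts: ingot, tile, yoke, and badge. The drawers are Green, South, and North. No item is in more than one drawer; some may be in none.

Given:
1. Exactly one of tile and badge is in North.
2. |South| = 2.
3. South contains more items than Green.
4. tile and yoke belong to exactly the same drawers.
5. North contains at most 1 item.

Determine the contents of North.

North = {badge}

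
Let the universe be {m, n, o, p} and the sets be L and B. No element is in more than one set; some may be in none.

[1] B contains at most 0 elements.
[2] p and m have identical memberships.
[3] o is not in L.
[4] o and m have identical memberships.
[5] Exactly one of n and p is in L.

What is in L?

L = {n}

From (3): o ∉ L.
(1): B already has 0, so the rest are out.
(4): m matches o: m ∉ L.
(2): p matches m: p ∉ L.
(5) (exactly one): n ∈ L.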